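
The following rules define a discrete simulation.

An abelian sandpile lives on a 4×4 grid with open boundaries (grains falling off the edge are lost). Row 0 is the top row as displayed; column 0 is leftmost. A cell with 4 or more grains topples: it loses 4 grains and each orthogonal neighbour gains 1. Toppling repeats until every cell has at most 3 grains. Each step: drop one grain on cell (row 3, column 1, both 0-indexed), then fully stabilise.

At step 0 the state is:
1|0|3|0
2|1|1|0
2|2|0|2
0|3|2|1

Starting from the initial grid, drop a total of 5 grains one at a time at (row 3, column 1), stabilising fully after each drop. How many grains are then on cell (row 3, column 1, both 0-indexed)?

2

gen 0: 1|0|3|0
2|1|1|0
2|2|0|2
0|3|2|1
gen 1: 1|0|3|0
2|1|1|0
2|3|0|2
1|0|3|1
gen 2: 1|0|3|0
2|1|1|0
2|3|0|2
1|1|3|1
gen 3: 1|0|3|0
2|1|1|0
2|3|0|2
1|2|3|1
gen 4: 1|0|3|0
2|1|1|0
2|3|0|2
1|3|3|1
gen 5: 1|0|3|0
2|2|1|0
3|0|2|2
2|2|0|2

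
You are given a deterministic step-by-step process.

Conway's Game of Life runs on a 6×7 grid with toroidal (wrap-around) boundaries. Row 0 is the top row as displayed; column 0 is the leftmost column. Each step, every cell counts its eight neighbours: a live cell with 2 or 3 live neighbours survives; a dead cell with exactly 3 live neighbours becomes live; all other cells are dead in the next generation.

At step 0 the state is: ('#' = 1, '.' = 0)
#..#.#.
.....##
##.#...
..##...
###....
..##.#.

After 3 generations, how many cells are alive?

gen 0: #..#.#.
.....##
##.#...
..##...
###....
..##.#.
gen 1: ..##.#.
.##..#.
##.##.#
...#...
....#..
#..#...
gen 2: ...#..#
.....#.
##.####
#.##.#.
...##..
..##...
gen 3: ..###..
..##...
##.#...
#......
.#.....
..#....

11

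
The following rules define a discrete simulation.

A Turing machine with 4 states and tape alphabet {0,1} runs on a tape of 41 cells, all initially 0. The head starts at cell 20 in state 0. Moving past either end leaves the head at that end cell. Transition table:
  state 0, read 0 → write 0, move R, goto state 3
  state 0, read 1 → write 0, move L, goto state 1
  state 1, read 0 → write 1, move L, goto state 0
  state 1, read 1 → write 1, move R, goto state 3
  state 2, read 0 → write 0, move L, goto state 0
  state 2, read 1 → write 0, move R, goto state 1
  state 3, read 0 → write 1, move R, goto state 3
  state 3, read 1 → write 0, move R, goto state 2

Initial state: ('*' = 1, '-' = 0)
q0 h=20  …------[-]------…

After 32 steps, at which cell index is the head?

k=0  q0 h=20  …------[-]------…
k=1  q3 h=21  …------[-]------…
k=2  q3 h=22  …-----*[-]------…
k=3  q3 h=23  …----**[-]------…
k=4  q3 h=24  …---***[-]------…
k=5  q3 h=25  …--****[-]------…
k=6  q3 h=26  …-*****[-]------…
k=7  q3 h=27  …******[-]------…
k=8  q3 h=28  …******[-]------…
k=9  q3 h=29  …******[-]------…
k=10  q3 h=30  …******[-]------…
k=11  q3 h=31  …******[-]------…
k=12  q3 h=32  …******[-]------…
k=13  q3 h=33  …******[-]------…
k=14  q3 h=34  …******[-]------|
k=15  q3 h=35  …******[-]-----|
k=16  q3 h=36  …******[-]----|
k=17  q3 h=37  …******[-]---|
k=18  q3 h=38  …******[-]--|
k=19  q3 h=39  …******[-]-|
k=20  q3 h=40  …******[-]|
k=21  q3 h=40  …******[*]|
k=22  q2 h=40  …******[-]|
k=23  q0 h=39  …******[*]-|
k=24  q1 h=38  …******[*]--|
k=25  q3 h=39  …******[-]-|
k=26  q3 h=40  …******[-]|
k=27  q3 h=40  …******[*]|
k=28  q2 h=40  …******[-]|
k=29  q0 h=39  …******[*]-|
k=30  q1 h=38  …******[*]--|
k=31  q3 h=39  …******[-]-|
k=32  q3 h=40  …******[-]|

40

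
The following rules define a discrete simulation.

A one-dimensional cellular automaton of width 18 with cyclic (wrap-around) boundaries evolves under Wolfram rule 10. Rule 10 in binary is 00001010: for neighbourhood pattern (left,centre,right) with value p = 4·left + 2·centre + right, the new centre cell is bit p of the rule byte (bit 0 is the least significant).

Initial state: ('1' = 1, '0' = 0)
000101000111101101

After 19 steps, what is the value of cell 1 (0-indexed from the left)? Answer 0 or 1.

step 0: 000101000111101101
step 1: 001000001100001000
step 2: 010000011000010000
step 3: 100000110000100000
step 4: 000001100001000001
step 5: 000011000010000010
step 6: 000110000100000100
step 7: 001100001000001000
step 8: 011000010000010000
step 9: 110000100000100000
step 10: 100001000001000001
step 11: 000010000010000011
step 12: 000100000100000110
step 13: 001000001000001100
step 14: 010000010000011000
step 15: 100000100000110000
step 16: 000001000001100001
step 17: 000010000011000010
step 18: 000100000110000100
step 19: 001000001100001000

0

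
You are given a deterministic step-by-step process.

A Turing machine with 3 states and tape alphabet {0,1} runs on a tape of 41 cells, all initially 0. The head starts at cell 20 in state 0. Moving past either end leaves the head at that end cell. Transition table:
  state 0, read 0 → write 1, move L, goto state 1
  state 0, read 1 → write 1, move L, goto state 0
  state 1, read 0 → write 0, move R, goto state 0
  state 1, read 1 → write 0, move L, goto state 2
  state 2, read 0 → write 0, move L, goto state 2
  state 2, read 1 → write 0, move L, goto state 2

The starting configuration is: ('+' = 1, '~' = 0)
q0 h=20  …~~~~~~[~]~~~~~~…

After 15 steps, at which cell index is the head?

15

k=0  q0 h=20  …~~~~~~[~]~~~~~~…
k=1  q1 h=19  …~~~~~~[~]+~~~~~…
k=2  q0 h=20  …~~~~~~[+]~~~~~~…
k=3  q0 h=19  …~~~~~~[~]+~~~~~…
k=4  q1 h=18  …~~~~~~[~]++~~~~…
k=5  q0 h=19  …~~~~~~[+]+~~~~~…
k=6  q0 h=18  …~~~~~~[~]++~~~~…
k=7  q1 h=17  …~~~~~~[~]+++~~~…
k=8  q0 h=18  …~~~~~~[+]++~~~~…
k=9  q0 h=17  …~~~~~~[~]+++~~~…
k=10  q1 h=16  …~~~~~~[~]++++~~…
k=11  q0 h=17  …~~~~~~[+]+++~~~…
k=12  q0 h=16  …~~~~~~[~]++++~~…
k=13  q1 h=15  …~~~~~~[~]+++++~…
k=14  q0 h=16  …~~~~~~[+]++++~~…
k=15  q0 h=15  …~~~~~~[~]+++++~…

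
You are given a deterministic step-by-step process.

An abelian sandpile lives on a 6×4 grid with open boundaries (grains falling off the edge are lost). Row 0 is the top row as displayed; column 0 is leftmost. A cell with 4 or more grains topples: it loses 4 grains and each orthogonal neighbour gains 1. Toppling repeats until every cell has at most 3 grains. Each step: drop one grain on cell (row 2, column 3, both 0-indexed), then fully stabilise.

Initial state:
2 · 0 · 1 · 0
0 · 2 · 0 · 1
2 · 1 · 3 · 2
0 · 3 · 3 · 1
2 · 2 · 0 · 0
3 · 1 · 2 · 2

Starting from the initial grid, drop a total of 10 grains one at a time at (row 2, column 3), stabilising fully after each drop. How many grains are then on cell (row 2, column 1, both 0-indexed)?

3

step 0: 2 · 0 · 1 · 0
0 · 2 · 0 · 1
2 · 1 · 3 · 2
0 · 3 · 3 · 1
2 · 2 · 0 · 0
3 · 1 · 2 · 2
step 1: 2 · 0 · 1 · 0
0 · 2 · 0 · 1
2 · 1 · 3 · 3
0 · 3 · 3 · 1
2 · 2 · 0 · 0
3 · 1 · 2 · 2
step 2: 2 · 0 · 1 · 0
0 · 2 · 1 · 2
2 · 3 · 1 · 1
1 · 0 · 1 · 3
2 · 3 · 1 · 0
3 · 1 · 2 · 2
step 3: 2 · 0 · 1 · 0
0 · 2 · 1 · 2
2 · 3 · 1 · 2
1 · 0 · 1 · 3
2 · 3 · 1 · 0
3 · 1 · 2 · 2
step 4: 2 · 0 · 1 · 0
0 · 2 · 1 · 2
2 · 3 · 1 · 3
1 · 0 · 1 · 3
2 · 3 · 1 · 0
3 · 1 · 2 · 2
step 5: 2 · 0 · 1 · 0
0 · 2 · 1 · 3
2 · 3 · 2 · 1
1 · 0 · 2 · 0
2 · 3 · 1 · 1
3 · 1 · 2 · 2
step 6: 2 · 0 · 1 · 0
0 · 2 · 1 · 3
2 · 3 · 2 · 2
1 · 0 · 2 · 0
2 · 3 · 1 · 1
3 · 1 · 2 · 2
step 7: 2 · 0 · 1 · 0
0 · 2 · 1 · 3
2 · 3 · 2 · 3
1 · 0 · 2 · 0
2 · 3 · 1 · 1
3 · 1 · 2 · 2
step 8: 2 · 0 · 1 · 1
0 · 2 · 2 · 0
2 · 3 · 3 · 1
1 · 0 · 2 · 1
2 · 3 · 1 · 1
3 · 1 · 2 · 2
step 9: 2 · 0 · 1 · 1
0 · 2 · 2 · 0
2 · 3 · 3 · 2
1 · 0 · 2 · 1
2 · 3 · 1 · 1
3 · 1 · 2 · 2
step 10: 2 · 0 · 1 · 1
0 · 2 · 2 · 0
2 · 3 · 3 · 3
1 · 0 · 2 · 1
2 · 3 · 1 · 1
3 · 1 · 2 · 2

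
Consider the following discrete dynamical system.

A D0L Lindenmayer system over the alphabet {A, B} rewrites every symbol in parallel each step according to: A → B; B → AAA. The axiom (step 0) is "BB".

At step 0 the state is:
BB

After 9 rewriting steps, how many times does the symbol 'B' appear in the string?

0

step 0: BB
step 1: AAAAAA
step 2: BBBBBB
step 3: AAAAAAAAAAAAAAAAAA
step 4: BBBBBBBBBBBBBBBBBB
step 5: AAAAAAAAAAAAAAAAAAAAAAAAAAAAAAAAAAAAAAAAAAAAAAAAAAAAAA
step 6: BBBBBBBBBBBBBBBBBBBBBBBBBBBBBBBBBBBBBBBBBBBBBBBBBBBBBB
step 7: AAAAAAAAAAAAAAAAAAAAAAAAAAAAAAAAAAAAAAAAAAAAAAAAAAAAAAAAAA…AAAAAAAAAAAAAAAAAAAAAAAAAAAAAAAAAAAAAAAAAAAAAAAAAAAAAAAAAA  (len 162)
step 8: BBBBBBBBBBBBBBBBBBBBBBBBBBBBBBBBBBBBBBBBBBBBBBBBBBBBBBBBBB…BBBBBBBBBBBBBBBBBBBBBBBBBBBBBBBBBBBBBBBBBBBBBBBBBBBBBBBBBB  (len 162)
step 9: AAAAAAAAAAAAAAAAAAAAAAAAAAAAAAAAAAAAAAAAAAAAAAAAAAAAAAAAAA…AAAAAAAAAAAAAAAAAAAAAAAAAAAAAAAAAAAAAAAAAAAAAAAAAAAAAAAAAA  (len 486)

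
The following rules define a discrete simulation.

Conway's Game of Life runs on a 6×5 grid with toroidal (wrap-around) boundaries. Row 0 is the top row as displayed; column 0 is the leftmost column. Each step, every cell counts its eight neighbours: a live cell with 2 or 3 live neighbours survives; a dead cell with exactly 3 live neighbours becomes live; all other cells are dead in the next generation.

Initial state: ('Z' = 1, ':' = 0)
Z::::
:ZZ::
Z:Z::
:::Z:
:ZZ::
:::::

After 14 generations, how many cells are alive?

2

t=0: Z::::
:ZZ::
Z:Z::
:::Z:
:ZZ::
:::::
t=1: :Z:::
Z:Z::
::ZZ:
:::Z:
::Z::
:Z:::
t=2: ZZZ::
::ZZ:
:ZZZZ
:::Z:
::Z::
:ZZ::
t=3: Z::::
:::::
:Z::Z
:Z::Z
:ZZZ:
Z::Z:
t=4: ::::Z
Z::::
:::::
:Z::Z
:Z:Z:
Z::Z:
t=5: Z:::Z
:::::
Z::::
Z:Z::
:Z:Z:
Z:ZZ:
t=6: ZZ:ZZ
Z:::Z
:Z:::
Z:Z:Z
Z::Z:
Z:ZZ:
t=7: :::::
::ZZ:
:Z:Z:
Z:ZZZ
Z::::
:::::
t=8: :::::
::ZZ:
ZZ:::
Z:ZZ:
ZZ:Z:
:::::
t=9: :::::
:ZZ::
Z::::
:::Z:
ZZ:Z:
:::::
t=10: :::::
:Z:::
:ZZ::
ZZZ::
::Z:Z
:::::
t=11: :::::
:ZZ::
:::::
Z::::
Z:ZZ:
:::::
t=12: :::::
:::::
:Z:::
:Z::Z
:Z::Z
:::::
t=13: :::::
:::::
Z::::
:ZZ::
:::::
:::::
t=14: :::::
:::::
:Z:::
:Z:::
:::::
:::::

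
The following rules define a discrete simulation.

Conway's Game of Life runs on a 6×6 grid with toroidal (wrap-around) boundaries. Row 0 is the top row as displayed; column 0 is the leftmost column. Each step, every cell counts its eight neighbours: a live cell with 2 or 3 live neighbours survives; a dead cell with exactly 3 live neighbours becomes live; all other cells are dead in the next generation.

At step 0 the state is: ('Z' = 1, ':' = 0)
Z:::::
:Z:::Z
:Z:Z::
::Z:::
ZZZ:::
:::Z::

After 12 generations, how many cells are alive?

21

[0] Z:::::
:Z:::Z
:Z:Z::
::Z:::
ZZZ:::
:::Z::
[1] Z:::::
:ZZ:::
ZZ::::
Z::Z::
:ZZZ::
Z:Z:::
[2] Z:Z:::
::Z:::
Z:::::
Z::Z::
Z::Z::
Z:ZZ::
[3] ::Z:::
::::::
:Z::::
ZZ:::Z
Z::ZZZ
Z:ZZ:Z
[4] :ZZZ::
::::::
:Z::::
:ZZ:::
:::Z::
Z:Z:::
[5] :ZZZ::
:Z::::
:ZZ:::
:ZZ:::
:::Z::
::::::
[6] :ZZ:::
Z::Z::
Z:::::
:Z:Z::
::Z:::
:::Z::
[7] :ZZZ::
Z:Z:::
ZZZ:::
:ZZ:::
::ZZ::
:Z:Z::
[8] Z::Z::
Z:::::
Z::Z::
Z:::::
:::Z::
:Z::Z:
[9] ZZ:::Z
ZZ:::Z
ZZ:::Z
::::::
::::::
::ZZZ:
[10] :::Z::
::Z:Z:
:Z:::Z
Z:::::
:::Z::
ZZZZZZ
[11] Z:::::
::ZZZ:
ZZ:::Z
Z:::::
:::Z::
ZZ:::Z
[12] Z:ZZZ:
::ZZZ:
ZZZZZZ
ZZ:::Z
:Z:::Z
ZZ:::Z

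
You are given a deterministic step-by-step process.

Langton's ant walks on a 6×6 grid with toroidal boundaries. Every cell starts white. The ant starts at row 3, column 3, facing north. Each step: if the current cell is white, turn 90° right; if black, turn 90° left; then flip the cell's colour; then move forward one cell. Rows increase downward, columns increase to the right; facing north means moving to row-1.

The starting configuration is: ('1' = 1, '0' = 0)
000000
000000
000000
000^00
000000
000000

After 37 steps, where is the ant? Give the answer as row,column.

k=0  000000
000000
000000
000^00
000000
000000
k=1  000000
000000
000000
0001>0
000000
000000
k=2  000000
000000
000000
000110
0000v0
000000
k=3  000000
000000
000000
000110
000<10
000000
k=4  000000
000000
000000
000^10
000110
000000
k=5  000000
000000
000000
00<010
000110
000000
k=6  000000
000000
00^000
001010
000110
000000
k=7  000000
000000
001>00
001010
000110
000000
k=8  000000
000000
001100
001v10
000110
000000
k=9  000000
000000
001100
00<110
000110
000000
k=10  000000
000000
001100
000110
00v110
000000
k=11  000000
000000
001100
000110
0<1110
000000
k=12  000000
000000
001100
0^0110
011110
000000
k=13  000000
000000
001100
01>110
011110
000000
k=14  000000
000000
001100
011110
01v110
000000
k=15  000000
000000
001100
011110
010>10
000000
k=16  000000
000000
001100
011^10
010010
000000
k=17  000000
000000
001100
01<010
010010
000000
k=18  000000
000000
001100
010010
01v010
000000
k=19  000000
000000
001100
010010
0<1010
000000
k=20  000000
000000
001100
010010
001010
0v0000
k=21  000000
000000
001100
010010
001010
<10000
k=22  000000
000000
001100
010010
^01010
110000
k=23  000000
000000
001100
010010
1>1010
110000
k=24  000000
000000
001100
010010
111010
1v0000
k=25  000000
000000
001100
010010
111010
10>000
k=26  00v000
000000
001100
010010
111010
101000
k=27  0<1000
000000
001100
010010
111010
101000
k=28  011000
000000
001100
010010
111010
1^1000
k=29  011000
000000
001100
010010
111010
11>000
k=30  011000
000000
001100
010010
11^010
110000
k=31  011000
000000
001100
010010
1<0010
110000
k=32  011000
000000
001100
010010
100010
1v0000
k=33  011000
000000
001100
010010
100010
10>000
k=34  01v000
000000
001100
010010
100010
101000
k=35  010>00
000000
001100
010010
100010
101000
k=36  010100
000v00
001100
010010
100010
101000
k=37  010100
00<100
001100
010010
100010
101000

1,2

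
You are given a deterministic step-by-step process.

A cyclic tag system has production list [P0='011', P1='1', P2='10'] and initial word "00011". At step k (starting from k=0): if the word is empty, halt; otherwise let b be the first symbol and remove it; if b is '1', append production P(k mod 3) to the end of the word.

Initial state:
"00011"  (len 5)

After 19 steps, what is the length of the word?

7

gen 0: "00011"  (len 5)
gen 1: "0011"  (len 4)
gen 2: "011"  (len 3)
gen 3: "11"  (len 2)
gen 4: "1011"  (len 4)
gen 5: "0111"  (len 4)
gen 6: "111"  (len 3)
gen 7: "11011"  (len 5)
gen 8: "10111"  (len 5)
gen 9: "011110"  (len 6)
gen 10: "11110"  (len 5)
gen 11: "11101"  (len 5)
gen 12: "110110"  (len 6)
gen 13: "10110011"  (len 8)
gen 14: "01100111"  (len 8)
gen 15: "1100111"  (len 7)
gen 16: "100111011"  (len 9)
gen 17: "001110111"  (len 9)
gen 18: "01110111"  (len 8)
gen 19: "1110111"  (len 7)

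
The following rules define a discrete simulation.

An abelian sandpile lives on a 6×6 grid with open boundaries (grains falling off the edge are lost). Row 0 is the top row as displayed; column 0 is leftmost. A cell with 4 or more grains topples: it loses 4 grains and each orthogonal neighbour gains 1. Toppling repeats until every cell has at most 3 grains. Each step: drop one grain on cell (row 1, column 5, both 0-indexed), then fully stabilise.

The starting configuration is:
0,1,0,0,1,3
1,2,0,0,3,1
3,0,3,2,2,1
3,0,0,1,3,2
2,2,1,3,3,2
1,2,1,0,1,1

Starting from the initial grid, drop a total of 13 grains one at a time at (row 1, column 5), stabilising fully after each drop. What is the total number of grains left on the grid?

52

k=0  0,1,0,0,1,3
1,2,0,0,3,1
3,0,3,2,2,1
3,0,0,1,3,2
2,2,1,3,3,2
1,2,1,0,1,1
k=1  0,1,0,0,1,3
1,2,0,0,3,2
3,0,3,2,2,1
3,0,0,1,3,2
2,2,1,3,3,2
1,2,1,0,1,1
k=2  0,1,0,0,1,3
1,2,0,0,3,3
3,0,3,2,2,1
3,0,0,1,3,2
2,2,1,3,3,2
1,2,1,0,1,1
k=3  0,1,0,0,3,0
1,2,0,1,0,2
3,0,3,2,3,2
3,0,0,1,3,2
2,2,1,3,3,2
1,2,1,0,1,1
k=4  0,1,0,0,3,0
1,2,0,1,0,3
3,0,3,2,3,2
3,0,0,1,3,2
2,2,1,3,3,2
1,2,1,0,1,1
k=5  0,1,0,0,3,1
1,2,0,1,1,0
3,0,3,2,3,3
3,0,0,1,3,2
2,2,1,3,3,2
1,2,1,0,1,1
k=6  0,1,0,0,3,1
1,2,0,1,1,1
3,0,3,2,3,3
3,0,0,1,3,2
2,2,1,3,3,2
1,2,1,0,1,1
k=7  0,1,0,0,3,1
1,2,0,1,1,2
3,0,3,2,3,3
3,0,0,1,3,2
2,2,1,3,3,2
1,2,1,0,1,1
k=8  0,1,0,0,3,1
1,2,0,1,1,3
3,0,3,2,3,3
3,0,0,1,3,2
2,2,1,3,3,2
1,2,1,0,1,1
k=9  0,1,0,0,3,2
1,2,0,1,3,1
3,0,3,3,1,2
3,0,0,3,2,1
2,2,2,0,2,0
1,2,1,1,2,2
k=10  0,1,0,0,3,2
1,2,0,1,3,2
3,0,3,3,1,2
3,0,0,3,2,1
2,2,2,0,2,0
1,2,1,1,2,2
k=11  0,1,0,0,3,2
1,2,0,1,3,3
3,0,3,3,1,2
3,0,0,3,2,1
2,2,2,0,2,0
1,2,1,1,2,2
k=12  0,1,0,1,1,0
1,2,0,2,1,2
3,0,3,3,2,3
3,0,0,3,2,1
2,2,2,0,2,0
1,2,1,1,2,2
k=13  0,1,0,1,1,0
1,2,0,2,1,3
3,0,3,3,2,3
3,0,0,3,2,1
2,2,2,0,2,0
1,2,1,1,2,2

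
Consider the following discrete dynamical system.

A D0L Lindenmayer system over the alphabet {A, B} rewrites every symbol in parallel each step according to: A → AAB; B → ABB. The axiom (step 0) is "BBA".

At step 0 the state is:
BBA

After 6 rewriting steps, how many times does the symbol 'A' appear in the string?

[0] BBA
[1] ABBABBAAB
[2] AABABBABBAABABBABBAABAABABB
[3] AABAABABBAABABBABBAABABBABBAABAABABBAABABBABBAABABBABBAABAABABBAABAABABBAABABBABB
[4] AABAABABBAABAABABBAABABBABBAABAABABBAABABBABBAABABBABBAABA…BABBAABAABABBAABAABABBAABABBABBAABAABABBAABABBABBAABABBABB  (len 243)
[5] AABAABABBAABAABABBAABABBABBAABAABABBAABAABABBAABABBABBAABA…BABBAABAABABBAABABBABBAABABBABBAABAABABBAABABBABBAABABBABB  (len 729)
[6] AABAABABBAABAABABBAABABBABBAABAABABBAABAABABBAABABBABBAABA…BABBAABAABABBAABABBABBAABABBABBAABAABABBAABABBABBAABABBABB  (len 2187)

1093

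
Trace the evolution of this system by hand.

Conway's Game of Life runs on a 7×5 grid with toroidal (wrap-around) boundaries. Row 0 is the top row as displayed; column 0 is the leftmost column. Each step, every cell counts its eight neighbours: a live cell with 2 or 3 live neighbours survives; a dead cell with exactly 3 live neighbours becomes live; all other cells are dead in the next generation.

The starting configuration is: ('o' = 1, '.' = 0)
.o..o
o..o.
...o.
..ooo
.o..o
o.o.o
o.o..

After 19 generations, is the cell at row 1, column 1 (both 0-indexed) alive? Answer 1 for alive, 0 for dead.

step 0: .o..o
o..o.
...o.
..ooo
.o..o
o.o.o
o.o..
step 1: .oooo
o.oo.
.....
o.o.o
.o...
..o.o
..o..
step 2: o...o
o....
o.o..
oo...
.oo.o
.ooo.
o...o
step 3: .o...
o....
o...o
...oo
....o
.....
..o..
step 4: .o...
oo..o
o..o.
...o.
...oo
.....
.....
step 5: .o...
.oo.o
oooo.
..oo.
...oo
.....
.....
step 6: ooo..
....o
o....
o....
..ooo
.....
.....
step 7: oo...
....o
o...o
oo.o.
...oo
...o.
.o...
step 8: oo...
.o..o
.o.o.
.ooo.
o..o.
..ooo
ooo..
step 9: ....o
.o..o
.o.oo
oo.o.
o....
.....
.....
step 10: o....
..o.o
.o.o.
.o.o.
oo..o
.....
.....
step 11: .....
ooooo
oo.oo
.o.o.
ooo.o
o....
.....
step 12: ooooo
.....
.....
.....
..ooo
o...o
.....
step 13: ooooo
ooooo
.....
...o.
o..oo
o...o
..o..
step 14: .....
.....
oo...
...o.
o..o.
oo...
..o..
step 15: .....
.....
.....
ooo..
ooo..
ooo.o
.o...
step 16: .....
.....
.o...
o.o..
.....
...oo
.oo..
step 17: .....
.....
.o...
.o...
...oo
..oo.
..oo.
step 18: .....
.....
.....
o.o..
...oo
.....
..oo.
step 19: .....
.....
.....
...oo
...oo
..o.o
.....

0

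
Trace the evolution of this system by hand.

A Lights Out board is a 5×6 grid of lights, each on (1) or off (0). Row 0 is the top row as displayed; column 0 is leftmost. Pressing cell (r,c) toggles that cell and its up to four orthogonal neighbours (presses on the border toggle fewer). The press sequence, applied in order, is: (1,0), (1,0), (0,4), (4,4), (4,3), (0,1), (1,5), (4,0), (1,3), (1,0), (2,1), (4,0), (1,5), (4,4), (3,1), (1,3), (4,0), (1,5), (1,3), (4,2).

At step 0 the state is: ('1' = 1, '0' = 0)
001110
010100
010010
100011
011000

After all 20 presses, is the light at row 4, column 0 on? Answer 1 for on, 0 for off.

0) 001110
010100
010010
100011
011000
1) 101110
100100
110010
100011
011000
2) 001110
010100
010010
100011
011000
3) 001001
010110
010010
100011
011000
4) 001001
010110
010010
100001
011111
5) 001001
010110
010010
100101
010001
6) 110001
000110
010010
100101
010001
7) 110000
000101
010011
100101
010001
8) 110000
000101
010011
000101
100001
9) 110100
001011
010111
000101
100001
10) 010100
111011
110111
000101
100001
11) 010100
101011
001111
010101
100001
12) 010100
101011
001111
110101
010001
13) 010101
101000
001110
110101
010001
14) 010101
101000
001110
110111
010110
15) 010101
101000
011110
001111
000110
16) 010001
100110
011010
001111
000110
17) 010001
100110
011010
101111
110110
18) 010000
100101
011011
101111
110110
19) 010100
101011
011111
101111
110110
20) 010100
101011
011111
100111
101010

1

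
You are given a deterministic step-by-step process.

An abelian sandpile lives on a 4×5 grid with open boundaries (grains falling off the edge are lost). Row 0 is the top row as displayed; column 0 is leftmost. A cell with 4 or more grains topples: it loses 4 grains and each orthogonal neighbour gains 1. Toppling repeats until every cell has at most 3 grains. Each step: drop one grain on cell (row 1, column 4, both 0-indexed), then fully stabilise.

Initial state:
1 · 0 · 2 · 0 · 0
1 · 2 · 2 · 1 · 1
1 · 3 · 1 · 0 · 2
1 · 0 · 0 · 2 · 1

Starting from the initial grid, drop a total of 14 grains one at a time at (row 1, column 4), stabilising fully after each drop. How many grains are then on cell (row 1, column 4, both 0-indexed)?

step 0: 1 · 0 · 2 · 0 · 0
1 · 2 · 2 · 1 · 1
1 · 3 · 1 · 0 · 2
1 · 0 · 0 · 2 · 1
step 1: 1 · 0 · 2 · 0 · 0
1 · 2 · 2 · 1 · 2
1 · 3 · 1 · 0 · 2
1 · 0 · 0 · 2 · 1
step 2: 1 · 0 · 2 · 0 · 0
1 · 2 · 2 · 1 · 3
1 · 3 · 1 · 0 · 2
1 · 0 · 0 · 2 · 1
step 3: 1 · 0 · 2 · 0 · 1
1 · 2 · 2 · 2 · 0
1 · 3 · 1 · 0 · 3
1 · 0 · 0 · 2 · 1
step 4: 1 · 0 · 2 · 0 · 1
1 · 2 · 2 · 2 · 1
1 · 3 · 1 · 0 · 3
1 · 0 · 0 · 2 · 1
step 5: 1 · 0 · 2 · 0 · 1
1 · 2 · 2 · 2 · 2
1 · 3 · 1 · 0 · 3
1 · 0 · 0 · 2 · 1
step 6: 1 · 0 · 2 · 0 · 1
1 · 2 · 2 · 2 · 3
1 · 3 · 1 · 0 · 3
1 · 0 · 0 · 2 · 1
step 7: 1 · 0 · 2 · 0 · 2
1 · 2 · 2 · 3 · 1
1 · 3 · 1 · 1 · 0
1 · 0 · 0 · 2 · 2
step 8: 1 · 0 · 2 · 0 · 2
1 · 2 · 2 · 3 · 2
1 · 3 · 1 · 1 · 0
1 · 0 · 0 · 2 · 2
step 9: 1 · 0 · 2 · 0 · 2
1 · 2 · 2 · 3 · 3
1 · 3 · 1 · 1 · 0
1 · 0 · 0 · 2 · 2
step 10: 1 · 0 · 2 · 1 · 3
1 · 2 · 3 · 0 · 1
1 · 3 · 1 · 2 · 1
1 · 0 · 0 · 2 · 2
step 11: 1 · 0 · 2 · 1 · 3
1 · 2 · 3 · 0 · 2
1 · 3 · 1 · 2 · 1
1 · 0 · 0 · 2 · 2
step 12: 1 · 0 · 2 · 1 · 3
1 · 2 · 3 · 0 · 3
1 · 3 · 1 · 2 · 1
1 · 0 · 0 · 2 · 2
step 13: 1 · 0 · 2 · 2 · 0
1 · 2 · 3 · 1 · 1
1 · 3 · 1 · 2 · 2
1 · 0 · 0 · 2 · 2
step 14: 1 · 0 · 2 · 2 · 0
1 · 2 · 3 · 1 · 2
1 · 3 · 1 · 2 · 2
1 · 0 · 0 · 2 · 2

2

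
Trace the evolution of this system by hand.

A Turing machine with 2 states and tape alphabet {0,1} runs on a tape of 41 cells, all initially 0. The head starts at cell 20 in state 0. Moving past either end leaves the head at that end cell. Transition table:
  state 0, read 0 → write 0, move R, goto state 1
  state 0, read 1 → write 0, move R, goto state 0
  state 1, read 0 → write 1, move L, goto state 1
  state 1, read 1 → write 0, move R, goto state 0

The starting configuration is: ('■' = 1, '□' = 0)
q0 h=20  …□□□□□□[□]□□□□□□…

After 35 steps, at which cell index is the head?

12

k=0  q0 h=20  …□□□□□□[□]□□□□□□…
k=1  q1 h=21  …□□□□□□[□]□□□□□□…
k=2  q1 h=20  …□□□□□□[□]■□□□□□…
k=3  q1 h=19  …□□□□□□[□]■■□□□□…
k=4  q1 h=18  …□□□□□□[□]■■■□□□…
k=5  q1 h=17  …□□□□□□[□]■■■■□□…
k=6  q1 h=16  …□□□□□□[□]■■■■■□…
k=7  q1 h=15  …□□□□□□[□]■■■■■■…
k=8  q1 h=14  …□□□□□□[□]■■■■■■…
k=9  q1 h=13  …□□□□□□[□]■■■■■■…
k=10  q1 h=12  …□□□□□□[□]■■■■■■…
k=11  q1 h=11  …□□□□□□[□]■■■■■■…
k=12  q1 h=10  …□□□□□□[□]■■■■■■…
k=13  q1 h= 9  …□□□□□□[□]■■■■■■…
k=14  q1 h= 8  …□□□□□□[□]■■■■■■…
k=15  q1 h= 7  …□□□□□□[□]■■■■■■…
k=16  q1 h= 6  |□□□□□□[□]■■■■■■…
k=17  q1 h= 5  |□□□□□[□]■■■■■■…
k=18  q1 h= 4  |□□□□[□]■■■■■■…
k=19  q1 h= 3  |□□□[□]■■■■■■…
k=20  q1 h= 2  |□□[□]■■■■■■…
k=21  q1 h= 1  |□[□]■■■■■■…
k=22  q1 h= 0  |[□]■■■■■■…
k=23  q1 h= 0  |[■]■■■■■■…
k=24  q0 h= 1  |□[■]■■■■■■…
k=25  q0 h= 2  |□□[■]■■■■■■…
k=26  q0 h= 3  |□□□[■]■■■■■■…
k=27  q0 h= 4  |□□□□[■]■■■■■■…
k=28  q0 h= 5  |□□□□□[■]■■■■■■…
k=29  q0 h= 6  |□□□□□□[■]■■■■■■…
k=30  q0 h= 7  …□□□□□□[■]■■■■■■…
k=31  q0 h= 8  …□□□□□□[■]■■■■■■…
k=32  q0 h= 9  …□□□□□□[■]■■■■■■…
k=33  q0 h=10  …□□□□□□[■]■■■■■■…
k=34  q0 h=11  …□□□□□□[■]■■■■■■…
k=35  q0 h=12  …□□□□□□[■]■■■■■■…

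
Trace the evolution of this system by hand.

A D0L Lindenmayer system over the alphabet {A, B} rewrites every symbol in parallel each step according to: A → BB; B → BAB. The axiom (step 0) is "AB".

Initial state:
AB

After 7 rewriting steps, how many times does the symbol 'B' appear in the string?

1552

[0] AB
[1] BBBAB
[2] BABBABBABBBBAB
[3] BABBBBABBABBBBABBABBBBABBABBABBABBBBAB
[4] BABBBBABBABBABBABBBBABBABBBBABBABBABBABBBBABBABBBBABBABBABBABBBBABBABBBBABBABBBBABBABBBBABBABBABBABBBBAB
[5] BABBBBABBABBABBABBBBABBABBBBABBABBBBABBABBBBABBABBABBABBBB…BBBBABBABBABBABBBBABBABBBBABBABBBBABBABBBBABBABBABBABBBBAB  (len 284)
[6] BABBBBABBABBABBABBBBABBABBBBABBABBBBABBABBBBABBABBABBABBBB…BBBBABBABBABBABBBBABBABBBBABBABBBBABBABBBBABBABBABBABBBBAB  (len 776)
[7] BABBBBABBABBABBABBBBABBABBBBABBABBBBABBABBBBABBABBABBABBBB…BBBBABBABBABBABBBBABBABBBBABBABBBBABBABBBBABBABBABBABBBBAB  (len 2120)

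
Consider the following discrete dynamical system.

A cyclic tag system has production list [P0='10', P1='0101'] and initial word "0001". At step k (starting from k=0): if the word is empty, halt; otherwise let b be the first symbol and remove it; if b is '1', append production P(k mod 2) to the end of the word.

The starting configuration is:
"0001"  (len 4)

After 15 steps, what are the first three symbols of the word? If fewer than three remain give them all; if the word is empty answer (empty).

101

0) "0001"  (len 4)
1) "001"  (len 3)
2) "01"  (len 2)
3) "1"  (len 1)
4) "0101"  (len 4)
5) "101"  (len 3)
6) "010101"  (len 6)
7) "10101"  (len 5)
8) "01010101"  (len 8)
9) "1010101"  (len 7)
10) "0101010101"  (len 10)
11) "101010101"  (len 9)
12) "010101010101"  (len 12)
13) "10101010101"  (len 11)
14) "01010101010101"  (len 14)
15) "1010101010101"  (len 13)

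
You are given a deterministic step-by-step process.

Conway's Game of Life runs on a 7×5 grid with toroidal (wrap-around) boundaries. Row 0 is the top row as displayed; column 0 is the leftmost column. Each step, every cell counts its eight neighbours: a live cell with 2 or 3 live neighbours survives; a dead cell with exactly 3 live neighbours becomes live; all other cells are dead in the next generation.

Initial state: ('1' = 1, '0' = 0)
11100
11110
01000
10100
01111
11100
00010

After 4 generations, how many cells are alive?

gen 0: 11100
11110
01000
10100
01111
11100
00010
gen 1: 10000
00011
00011
10001
00001
10000
00011
gen 2: 10000
10010
00000
10000
00001
10010
10001
gen 3: 11000
00001
00001
00000
10001
10010
11000
gen 4: 01001
00001
00000
10001
10001
00000
00100

8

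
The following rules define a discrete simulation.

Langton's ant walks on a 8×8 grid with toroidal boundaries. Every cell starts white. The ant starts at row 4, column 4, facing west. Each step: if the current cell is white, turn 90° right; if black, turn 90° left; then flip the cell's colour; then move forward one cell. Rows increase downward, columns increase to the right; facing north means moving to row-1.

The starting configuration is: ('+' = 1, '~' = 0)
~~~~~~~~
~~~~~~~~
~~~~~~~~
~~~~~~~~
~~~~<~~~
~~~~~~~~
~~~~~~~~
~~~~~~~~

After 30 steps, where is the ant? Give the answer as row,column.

[0] ~~~~~~~~
~~~~~~~~
~~~~~~~~
~~~~~~~~
~~~~<~~~
~~~~~~~~
~~~~~~~~
~~~~~~~~
[1] ~~~~~~~~
~~~~~~~~
~~~~~~~~
~~~~^~~~
~~~~+~~~
~~~~~~~~
~~~~~~~~
~~~~~~~~
[2] ~~~~~~~~
~~~~~~~~
~~~~~~~~
~~~~+>~~
~~~~+~~~
~~~~~~~~
~~~~~~~~
~~~~~~~~
[3] ~~~~~~~~
~~~~~~~~
~~~~~~~~
~~~~++~~
~~~~+v~~
~~~~~~~~
~~~~~~~~
~~~~~~~~
[4] ~~~~~~~~
~~~~~~~~
~~~~~~~~
~~~~++~~
~~~~<+~~
~~~~~~~~
~~~~~~~~
~~~~~~~~
[5] ~~~~~~~~
~~~~~~~~
~~~~~~~~
~~~~++~~
~~~~~+~~
~~~~v~~~
~~~~~~~~
~~~~~~~~
[6] ~~~~~~~~
~~~~~~~~
~~~~~~~~
~~~~++~~
~~~~~+~~
~~~<+~~~
~~~~~~~~
~~~~~~~~
[7] ~~~~~~~~
~~~~~~~~
~~~~~~~~
~~~~++~~
~~~^~+~~
~~~++~~~
~~~~~~~~
~~~~~~~~
[8] ~~~~~~~~
~~~~~~~~
~~~~~~~~
~~~~++~~
~~~+>+~~
~~~++~~~
~~~~~~~~
~~~~~~~~
[9] ~~~~~~~~
~~~~~~~~
~~~~~~~~
~~~~++~~
~~~+++~~
~~~+v~~~
~~~~~~~~
~~~~~~~~
[10] ~~~~~~~~
~~~~~~~~
~~~~~~~~
~~~~++~~
~~~+++~~
~~~+~>~~
~~~~~~~~
~~~~~~~~
[11] ~~~~~~~~
~~~~~~~~
~~~~~~~~
~~~~++~~
~~~+++~~
~~~+~+~~
~~~~~v~~
~~~~~~~~
[12] ~~~~~~~~
~~~~~~~~
~~~~~~~~
~~~~++~~
~~~+++~~
~~~+~+~~
~~~~<+~~
~~~~~~~~
[13] ~~~~~~~~
~~~~~~~~
~~~~~~~~
~~~~++~~
~~~+++~~
~~~+^+~~
~~~~++~~
~~~~~~~~
[14] ~~~~~~~~
~~~~~~~~
~~~~~~~~
~~~~++~~
~~~+++~~
~~~++>~~
~~~~++~~
~~~~~~~~
[15] ~~~~~~~~
~~~~~~~~
~~~~~~~~
~~~~++~~
~~~++^~~
~~~++~~~
~~~~++~~
~~~~~~~~
[16] ~~~~~~~~
~~~~~~~~
~~~~~~~~
~~~~++~~
~~~+<~~~
~~~++~~~
~~~~++~~
~~~~~~~~
[17] ~~~~~~~~
~~~~~~~~
~~~~~~~~
~~~~++~~
~~~+~~~~
~~~+v~~~
~~~~++~~
~~~~~~~~
[18] ~~~~~~~~
~~~~~~~~
~~~~~~~~
~~~~++~~
~~~+~~~~
~~~+~>~~
~~~~++~~
~~~~~~~~
[19] ~~~~~~~~
~~~~~~~~
~~~~~~~~
~~~~++~~
~~~+~~~~
~~~+~+~~
~~~~+v~~
~~~~~~~~
[20] ~~~~~~~~
~~~~~~~~
~~~~~~~~
~~~~++~~
~~~+~~~~
~~~+~+~~
~~~~+~>~
~~~~~~~~
[21] ~~~~~~~~
~~~~~~~~
~~~~~~~~
~~~~++~~
~~~+~~~~
~~~+~+~~
~~~~+~+~
~~~~~~v~
[22] ~~~~~~~~
~~~~~~~~
~~~~~~~~
~~~~++~~
~~~+~~~~
~~~+~+~~
~~~~+~+~
~~~~~<+~
[23] ~~~~~~~~
~~~~~~~~
~~~~~~~~
~~~~++~~
~~~+~~~~
~~~+~+~~
~~~~+^+~
~~~~~++~
[24] ~~~~~~~~
~~~~~~~~
~~~~~~~~
~~~~++~~
~~~+~~~~
~~~+~+~~
~~~~++>~
~~~~~++~
[25] ~~~~~~~~
~~~~~~~~
~~~~~~~~
~~~~++~~
~~~+~~~~
~~~+~+^~
~~~~++~~
~~~~~++~
[26] ~~~~~~~~
~~~~~~~~
~~~~~~~~
~~~~++~~
~~~+~~~~
~~~+~++>
~~~~++~~
~~~~~++~
[27] ~~~~~~~~
~~~~~~~~
~~~~~~~~
~~~~++~~
~~~+~~~~
~~~+~+++
~~~~++~v
~~~~~++~
[28] ~~~~~~~~
~~~~~~~~
~~~~~~~~
~~~~++~~
~~~+~~~~
~~~+~+++
~~~~++<+
~~~~~++~
[29] ~~~~~~~~
~~~~~~~~
~~~~~~~~
~~~~++~~
~~~+~~~~
~~~+~+^+
~~~~++++
~~~~~++~
[30] ~~~~~~~~
~~~~~~~~
~~~~~~~~
~~~~++~~
~~~+~~~~
~~~+~<~+
~~~~++++
~~~~~++~

5,5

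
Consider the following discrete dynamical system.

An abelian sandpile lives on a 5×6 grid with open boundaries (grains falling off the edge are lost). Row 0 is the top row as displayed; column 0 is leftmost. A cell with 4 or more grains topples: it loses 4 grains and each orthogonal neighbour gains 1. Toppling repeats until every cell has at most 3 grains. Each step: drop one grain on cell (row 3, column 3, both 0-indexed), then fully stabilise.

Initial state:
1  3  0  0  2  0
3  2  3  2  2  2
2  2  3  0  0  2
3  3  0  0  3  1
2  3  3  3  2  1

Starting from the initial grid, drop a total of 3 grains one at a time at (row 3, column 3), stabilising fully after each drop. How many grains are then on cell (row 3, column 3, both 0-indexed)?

t=0: 1  3  0  0  2  0
3  2  3  2  2  2
2  2  3  0  0  2
3  3  0  0  3  1
2  3  3  3  2  1
t=1: 1  3  0  0  2  0
3  2  3  2  2  2
2  2  3  0  0  2
3  3  0  1  3  1
2  3  3  3  2  1
t=2: 1  3  0  0  2  0
3  2  3  2  2  2
2  2  3  0  0  2
3  3  0  2  3  1
2  3  3  3  2  1
t=3: 1  3  0  0  2  0
3  2  3  2  2  2
2  2  3  0  0  2
3  3  0  3  3  1
2  3  3  3  2  1

3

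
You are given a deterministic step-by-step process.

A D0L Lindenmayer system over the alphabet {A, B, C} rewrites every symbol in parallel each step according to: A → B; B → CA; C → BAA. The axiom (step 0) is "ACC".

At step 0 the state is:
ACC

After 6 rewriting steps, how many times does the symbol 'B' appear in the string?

40

0) ACC
1) BBAABAA
2) CACABBCABB
3) BAABBAABCACABAABCACA
4) CABBCACABBCABAABBAABCABBCABAABBAAB
5) BAABCACABAABBAABCACABAABCABBCACABBCABAABCACABAABCABBCACABBCA
6) CABBCABAABBAABCABBCACABBCABAABBAABCABBCABAABCACABAABBAABCACABAABCABBCABAABBAABCABBCABAABCACABAABBAABCACABAAB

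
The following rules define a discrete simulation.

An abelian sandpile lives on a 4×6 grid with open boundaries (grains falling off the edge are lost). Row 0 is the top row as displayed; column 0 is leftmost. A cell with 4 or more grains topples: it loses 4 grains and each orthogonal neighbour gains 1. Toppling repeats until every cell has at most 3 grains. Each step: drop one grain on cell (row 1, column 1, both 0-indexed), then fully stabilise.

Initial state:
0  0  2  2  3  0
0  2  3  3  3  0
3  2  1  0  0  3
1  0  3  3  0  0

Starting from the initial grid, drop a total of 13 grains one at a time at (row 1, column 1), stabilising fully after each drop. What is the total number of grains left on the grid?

0) 0  0  2  2  3  0
0  2  3  3  3  0
3  2  1  0  0  3
1  0  3  3  0  0
1) 0  0  2  2  3  0
0  3  3  3  3  0
3  2  1  0  0  3
1  0  3  3  0  0
2) 0  2  0  1  1  1
1  1  2  2  1  1
3  3  2  1  1  3
1  0  3  3  0  0
3) 0  2  0  1  1  1
1  2  2  2  1  1
3  3  2  1  1  3
1  0  3  3  0  0
4) 0  2  0  1  1  1
1  3  2  2  1  1
3  3  2  1  1  3
1  0  3  3  0  0
5) 0  3  0  1  1  1
3  1  3  2  1  1
0  1  3  1  1  3
2  1  3  3  0  0
6) 0  3  0  1  1  1
3  2  3  2  1  1
0  1  3  1  1  3
2  1  3  3  0  0
7) 0  3  0  1  1  1
3  3  3  2  1  1
0  1  3  1  1  3
2  1  3  3  0  0
8) 2  0  2  1  1  1
0  3  1  3  1  1
1  3  1  3  1  3
2  2  1  0  1  0
9) 2  1  2  1  1  1
1  1  2  3  1  1
2  0  2  3  1  3
2  3  1  0  1  0
10) 2  1  2  1  1  1
1  2  2  3  1  1
2  0  2  3  1  3
2  3  1  0  1  0
11) 2  1  2  1  1  1
1  3  2  3  1  1
2  0  2  3  1  3
2  3  1  0  1  0
12) 2  2  2  1  1  1
2  0  3  3  1  1
2  1  2  3  1  3
2  3  1  0  1  0
13) 2  2  2  1  1  1
2  1  3  3  1  1
2  1  2  3  1  3
2  3  1  0  1  0

39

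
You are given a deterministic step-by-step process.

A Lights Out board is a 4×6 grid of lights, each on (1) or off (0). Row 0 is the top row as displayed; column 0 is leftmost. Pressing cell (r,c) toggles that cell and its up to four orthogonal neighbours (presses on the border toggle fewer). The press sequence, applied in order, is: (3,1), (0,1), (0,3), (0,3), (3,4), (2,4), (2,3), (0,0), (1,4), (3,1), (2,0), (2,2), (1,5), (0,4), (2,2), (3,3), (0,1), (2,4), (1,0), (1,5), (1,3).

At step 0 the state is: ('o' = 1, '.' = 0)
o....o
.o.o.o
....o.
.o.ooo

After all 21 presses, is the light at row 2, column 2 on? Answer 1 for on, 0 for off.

1

t=0: o....o
.o.o.o
....o.
.o.ooo
t=1: o....o
.o.o.o
.o..o.
o.oooo
t=2: .oo..o
...o.o
.o..o.
o.oooo
t=3: .o.ooo
.....o
.o..o.
o.oooo
t=4: .oo..o
...o.o
.o..o.
o.oooo
t=5: .oo..o
...o.o
.o....
o.o...
t=6: .oo..o
...ooo
.o.ooo
o.o.o.
t=7: .oo..o
....oo
.oo..o
o.ooo.
t=8: o.o..o
o...oo
.oo..o
o.ooo.
t=9: o.o.oo
o..o..
.oo.oo
o.ooo.
t=10: o.o.oo
o..o..
..o.oo
.o.oo.
t=11: o.o.oo
...o..
ooo.oo
oo.oo.
t=12: o.o.oo
..oo..
o..ooo
ooooo.
t=13: o.o.o.
..oooo
o..oo.
ooooo.
t=14: o.oo.o
..oo.o
o..oo.
ooooo.
t=15: o.oo.o
...o.o
ooo.o.
oo.oo.
t=16: o.oo.o
...o.o
ooooo.
ooo...
t=17: .o.o.o
.o.o.o
ooooo.
ooo...
t=18: .o.o.o
.o.ooo
ooo..o
ooo.o.
t=19: oo.o.o
o..ooo
.oo..o
ooo.o.
t=20: oo.o..
o..o..
.oo...
ooo.o.
t=21: oo....
o.o.o.
.ooo..
ooo.o.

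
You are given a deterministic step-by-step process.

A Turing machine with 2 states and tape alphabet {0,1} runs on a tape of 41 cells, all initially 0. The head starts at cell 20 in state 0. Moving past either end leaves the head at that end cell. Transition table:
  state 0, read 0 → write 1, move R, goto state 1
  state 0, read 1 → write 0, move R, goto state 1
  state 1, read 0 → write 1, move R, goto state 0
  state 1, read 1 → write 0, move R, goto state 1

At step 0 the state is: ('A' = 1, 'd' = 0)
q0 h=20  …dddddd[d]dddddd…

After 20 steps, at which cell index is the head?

40

step 0: q0 h=20  …dddddd[d]dddddd…
step 1: q1 h=21  …dddddA[d]dddddd…
step 2: q0 h=22  …ddddAA[d]dddddd…
step 3: q1 h=23  …dddAAA[d]dddddd…
step 4: q0 h=24  …ddAAAA[d]dddddd…
step 5: q1 h=25  …dAAAAA[d]dddddd…
step 6: q0 h=26  …AAAAAA[d]dddddd…
step 7: q1 h=27  …AAAAAA[d]dddddd…
step 8: q0 h=28  …AAAAAA[d]dddddd…
step 9: q1 h=29  …AAAAAA[d]dddddd…
step 10: q0 h=30  …AAAAAA[d]dddddd…
step 11: q1 h=31  …AAAAAA[d]dddddd…
step 12: q0 h=32  …AAAAAA[d]dddddd…
step 13: q1 h=33  …AAAAAA[d]dddddd…
step 14: q0 h=34  …AAAAAA[d]dddddd|
step 15: q1 h=35  …AAAAAA[d]ddddd|
step 16: q0 h=36  …AAAAAA[d]dddd|
step 17: q1 h=37  …AAAAAA[d]ddd|
step 18: q0 h=38  …AAAAAA[d]dd|
step 19: q1 h=39  …AAAAAA[d]d|
step 20: q0 h=40  …AAAAAA[d]|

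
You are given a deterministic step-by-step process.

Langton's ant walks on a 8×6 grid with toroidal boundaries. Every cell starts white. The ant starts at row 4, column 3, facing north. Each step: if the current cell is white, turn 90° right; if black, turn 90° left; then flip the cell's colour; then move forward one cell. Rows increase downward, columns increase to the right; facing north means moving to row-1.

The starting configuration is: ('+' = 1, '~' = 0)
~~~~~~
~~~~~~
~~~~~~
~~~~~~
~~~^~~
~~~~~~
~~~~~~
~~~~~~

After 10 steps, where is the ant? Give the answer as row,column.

5,2

0) ~~~~~~
~~~~~~
~~~~~~
~~~~~~
~~~^~~
~~~~~~
~~~~~~
~~~~~~
1) ~~~~~~
~~~~~~
~~~~~~
~~~~~~
~~~+>~
~~~~~~
~~~~~~
~~~~~~
2) ~~~~~~
~~~~~~
~~~~~~
~~~~~~
~~~++~
~~~~v~
~~~~~~
~~~~~~
3) ~~~~~~
~~~~~~
~~~~~~
~~~~~~
~~~++~
~~~<+~
~~~~~~
~~~~~~
4) ~~~~~~
~~~~~~
~~~~~~
~~~~~~
~~~^+~
~~~++~
~~~~~~
~~~~~~
5) ~~~~~~
~~~~~~
~~~~~~
~~~~~~
~~<~+~
~~~++~
~~~~~~
~~~~~~
6) ~~~~~~
~~~~~~
~~~~~~
~~^~~~
~~+~+~
~~~++~
~~~~~~
~~~~~~
7) ~~~~~~
~~~~~~
~~~~~~
~~+>~~
~~+~+~
~~~++~
~~~~~~
~~~~~~
8) ~~~~~~
~~~~~~
~~~~~~
~~++~~
~~+v+~
~~~++~
~~~~~~
~~~~~~
9) ~~~~~~
~~~~~~
~~~~~~
~~++~~
~~<++~
~~~++~
~~~~~~
~~~~~~
10) ~~~~~~
~~~~~~
~~~~~~
~~++~~
~~~++~
~~v++~
~~~~~~
~~~~~~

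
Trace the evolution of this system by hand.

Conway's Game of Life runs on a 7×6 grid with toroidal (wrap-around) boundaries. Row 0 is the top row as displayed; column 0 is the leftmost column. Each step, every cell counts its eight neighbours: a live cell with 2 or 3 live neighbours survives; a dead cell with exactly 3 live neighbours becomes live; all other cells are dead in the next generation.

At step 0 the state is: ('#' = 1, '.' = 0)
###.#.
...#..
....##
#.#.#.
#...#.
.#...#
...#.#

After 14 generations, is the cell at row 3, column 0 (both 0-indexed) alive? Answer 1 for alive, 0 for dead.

1

t=0: ###.#.
...#..
....##
#.#.#.
#...#.
.#...#
...#.#
t=1: ###.##
####..
....##
##..#.
#..##.
.....#
...#.#
t=2: ......
......
....#.
##....
##.##.
#..#.#
.###..
t=3: ..#...
......
......
#####.
...##.
.....#
#####.
t=4: ..#...
......
.###..
.##.##
##....
##...#
######
t=5: #.#.##
.#.#..
##.##.
....##
....#.
...#..
...##.
t=6: ###..#
......
##.#..
#.....
...###
...#..
..#...
t=7: ###...
.....#
##....
####..
...###
..##..
#.##..
t=8: #.##.#
..#..#
.....#
...#..
#....#
.#...#
#.....
t=9: #.####
.###.#
....#.
#...##
#...##
.#...#
..#.#.
t=10: #.....
.#....
.##...
#..#..
.#....
.#.#..
..#...
t=11: .#....
###...
###...
#.....
##....
.#....
.##...
t=12: ......
......
..#..#
..#..#
##....
......
###...
t=13: .#....
......
......
..#..#
##....
..#...
.#....
t=14: ......
......
......
##....
###...
#.#...
.##...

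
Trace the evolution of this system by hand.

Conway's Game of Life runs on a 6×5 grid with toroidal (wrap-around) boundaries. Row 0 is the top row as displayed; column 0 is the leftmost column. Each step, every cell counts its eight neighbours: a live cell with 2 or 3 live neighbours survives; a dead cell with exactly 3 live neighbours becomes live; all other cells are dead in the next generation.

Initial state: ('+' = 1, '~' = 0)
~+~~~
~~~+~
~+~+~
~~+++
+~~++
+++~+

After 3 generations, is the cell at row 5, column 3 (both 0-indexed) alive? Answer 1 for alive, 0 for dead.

1

k=0  ~+~~~
~~~+~
~+~+~
~~+++
+~~++
+++~+
k=1  ~+~++
~~~~~
~~~~~
~+~~~
~~~~~
~~+~~
k=2  ~~++~
~~~~~
~~~~~
~~~~~
~~~~~
~~++~
k=3  ~~++~
~~~~~
~~~~~
~~~~~
~~~~~
~~++~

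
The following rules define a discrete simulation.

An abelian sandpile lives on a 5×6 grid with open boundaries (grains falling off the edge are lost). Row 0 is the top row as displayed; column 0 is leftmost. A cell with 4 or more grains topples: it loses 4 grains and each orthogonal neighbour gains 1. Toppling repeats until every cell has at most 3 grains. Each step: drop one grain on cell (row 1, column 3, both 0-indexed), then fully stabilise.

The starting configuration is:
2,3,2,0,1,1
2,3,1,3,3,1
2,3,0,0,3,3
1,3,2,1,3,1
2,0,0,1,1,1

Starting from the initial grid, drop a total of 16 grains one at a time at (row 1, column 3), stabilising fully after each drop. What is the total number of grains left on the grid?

[0] 2,3,2,0,1,1
2,3,1,3,3,1
2,3,0,0,3,3
1,3,2,1,3,1
2,0,0,1,1,1
[1] 2,3,2,1,2,1
2,3,2,1,1,3
2,3,0,2,2,0
1,3,2,2,0,3
2,0,0,1,2,1
[2] 2,3,2,1,2,1
2,3,2,2,1,3
2,3,0,2,2,0
1,3,2,2,0,3
2,0,0,1,2,1
[3] 2,3,2,1,2,1
2,3,2,3,1,3
2,3,0,2,2,0
1,3,2,2,0,3
2,0,0,1,2,1
[4] 2,3,2,2,2,1
2,3,3,0,2,3
2,3,0,3,2,0
1,3,2,2,0,3
2,0,0,1,2,1
[5] 2,3,2,2,2,1
2,3,3,1,2,3
2,3,0,3,2,0
1,3,2,2,0,3
2,0,0,1,2,1
[6] 2,3,2,2,2,1
2,3,3,2,2,3
2,3,0,3,2,0
1,3,2,2,0,3
2,0,0,1,2,1
[7] 2,3,2,2,2,1
2,3,3,3,2,3
2,3,0,3,2,0
1,3,2,2,0,3
2,0,0,1,2,1
[8] 3,1,1,0,3,1
3,2,2,3,3,3
3,1,3,0,3,0
2,0,3,3,0,3
2,1,0,1,2,1
[9] 3,1,1,2,0,3
3,2,3,1,3,0
3,1,3,2,0,2
2,0,3,3,1,3
2,1,0,1,2,1
[10] 3,1,1,2,0,3
3,2,3,2,3,0
3,1,3,2,0,2
2,0,3,3,1,3
2,1,0,1,2,1
[11] 3,1,1,2,0,3
3,2,3,3,3,0
3,1,3,2,0,2
2,0,3,3,1,3
2,1,0,1,2,1
[12] 3,1,2,3,1,3
3,3,1,3,0,1
3,2,2,1,2,2
2,1,1,1,2,3
2,1,1,2,2,1
[13] 3,1,3,0,2,3
3,3,2,1,1,1
3,2,2,2,2,2
2,1,1,1,2,3
2,1,1,2,2,1
[14] 3,1,3,0,2,3
3,3,2,2,1,1
3,2,2,2,2,2
2,1,1,1,2,3
2,1,1,2,2,1
[15] 3,1,3,0,2,3
3,3,2,3,1,1
3,2,2,2,2,2
2,1,1,1,2,3
2,1,1,2,2,1
[16] 3,1,3,1,2,3
3,3,3,0,2,1
3,2,2,3,2,2
2,1,1,1,2,3
2,1,1,2,2,1

58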